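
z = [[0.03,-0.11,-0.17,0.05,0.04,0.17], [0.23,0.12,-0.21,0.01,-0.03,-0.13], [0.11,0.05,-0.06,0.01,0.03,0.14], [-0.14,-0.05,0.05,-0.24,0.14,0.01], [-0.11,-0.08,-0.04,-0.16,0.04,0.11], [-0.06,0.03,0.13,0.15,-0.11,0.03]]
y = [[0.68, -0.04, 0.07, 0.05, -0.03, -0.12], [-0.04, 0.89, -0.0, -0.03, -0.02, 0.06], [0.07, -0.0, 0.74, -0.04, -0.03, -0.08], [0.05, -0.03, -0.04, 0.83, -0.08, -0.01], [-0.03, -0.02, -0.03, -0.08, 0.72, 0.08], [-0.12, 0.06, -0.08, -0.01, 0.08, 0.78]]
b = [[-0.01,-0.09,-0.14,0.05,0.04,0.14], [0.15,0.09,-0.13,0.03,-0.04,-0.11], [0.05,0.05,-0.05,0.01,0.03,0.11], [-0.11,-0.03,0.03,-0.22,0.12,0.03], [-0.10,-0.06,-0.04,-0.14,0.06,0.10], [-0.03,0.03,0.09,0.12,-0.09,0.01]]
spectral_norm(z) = 0.46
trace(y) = 4.64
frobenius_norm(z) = 0.68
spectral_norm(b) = 0.40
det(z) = 0.00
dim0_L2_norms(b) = [0.22, 0.16, 0.22, 0.29, 0.17, 0.23]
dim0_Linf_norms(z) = [0.23, 0.12, 0.21, 0.24, 0.14, 0.17]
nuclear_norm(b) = 1.06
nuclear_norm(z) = 1.35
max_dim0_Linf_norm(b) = 0.22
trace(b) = -0.12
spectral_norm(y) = 1.00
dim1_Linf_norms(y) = [0.68, 0.89, 0.74, 0.83, 0.72, 0.78]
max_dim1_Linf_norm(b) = 0.22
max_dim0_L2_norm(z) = 0.33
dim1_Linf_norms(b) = [0.14, 0.15, 0.11, 0.22, 0.14, 0.12]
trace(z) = -0.08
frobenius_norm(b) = 0.54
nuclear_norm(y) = 4.64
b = z @ y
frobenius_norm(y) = 1.93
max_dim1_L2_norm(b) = 0.28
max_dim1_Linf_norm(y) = 0.89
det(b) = 0.00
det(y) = 0.19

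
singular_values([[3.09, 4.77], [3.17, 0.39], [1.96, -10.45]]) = [11.5, 4.82]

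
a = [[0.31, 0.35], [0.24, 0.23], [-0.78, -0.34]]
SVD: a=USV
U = [[-0.44, -0.74], [-0.32, -0.39], [0.84, -0.54]]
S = [1.01, 0.19]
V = [[-0.86, -0.51], [0.51, -0.86]]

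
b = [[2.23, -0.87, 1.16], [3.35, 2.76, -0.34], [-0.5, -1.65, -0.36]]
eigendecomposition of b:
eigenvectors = [[(-0.04+0.5j), (-0.04-0.5j), -0.25+0.00j],  [(0.79+0j), (0.79-0j), (0.33+0j)],  [(-0.32+0.14j), (-0.32-0.14j), 0.91+0.00j]]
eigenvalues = [(2.72+2.07j), (2.72-2.07j), (-0.81+0j)]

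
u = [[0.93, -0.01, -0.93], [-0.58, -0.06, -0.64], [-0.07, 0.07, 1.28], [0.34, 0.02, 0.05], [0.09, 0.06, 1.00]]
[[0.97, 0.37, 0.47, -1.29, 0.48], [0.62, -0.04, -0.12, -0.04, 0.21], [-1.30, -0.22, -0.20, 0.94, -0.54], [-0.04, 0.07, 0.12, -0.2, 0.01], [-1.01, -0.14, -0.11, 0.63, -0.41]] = u@[[0.03, 0.26, 0.35, -0.70, 0.12], [0.18, -0.51, 0.38, 0.23, -0.47], [-1.02, -0.13, -0.16, 0.68, -0.39]]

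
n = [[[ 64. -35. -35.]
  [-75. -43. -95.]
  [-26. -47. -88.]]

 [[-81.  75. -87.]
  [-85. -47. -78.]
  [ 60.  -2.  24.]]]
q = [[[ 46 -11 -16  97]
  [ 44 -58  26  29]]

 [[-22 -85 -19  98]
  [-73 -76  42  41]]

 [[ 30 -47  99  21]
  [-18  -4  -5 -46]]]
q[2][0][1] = -47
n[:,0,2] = [-35.0, -87.0]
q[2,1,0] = -18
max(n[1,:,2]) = 24.0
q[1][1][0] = -73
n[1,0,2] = -87.0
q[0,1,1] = -58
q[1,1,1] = -76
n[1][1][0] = -85.0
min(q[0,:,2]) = -16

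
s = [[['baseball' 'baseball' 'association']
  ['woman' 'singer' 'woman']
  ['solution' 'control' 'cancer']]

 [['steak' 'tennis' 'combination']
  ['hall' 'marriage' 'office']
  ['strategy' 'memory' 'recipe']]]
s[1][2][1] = 'memory'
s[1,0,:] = ['steak', 'tennis', 'combination']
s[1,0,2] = 'combination'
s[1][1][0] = 'hall'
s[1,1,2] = 'office'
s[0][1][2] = 'woman'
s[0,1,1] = 'singer'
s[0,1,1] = 'singer'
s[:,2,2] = ['cancer', 'recipe']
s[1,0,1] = 'tennis'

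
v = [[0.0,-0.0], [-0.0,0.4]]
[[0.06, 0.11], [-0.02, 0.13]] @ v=[[0.0,0.04], [0.0,0.05]]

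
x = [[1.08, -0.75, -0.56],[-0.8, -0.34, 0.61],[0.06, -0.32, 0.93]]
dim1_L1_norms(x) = [2.39, 1.75, 1.31]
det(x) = -0.87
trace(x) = 1.67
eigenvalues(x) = [(-0.63+0j), (1.15+0.27j), (1.15-0.27j)]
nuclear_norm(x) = 3.22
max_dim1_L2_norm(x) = 1.43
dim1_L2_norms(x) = [1.43, 1.06, 0.99]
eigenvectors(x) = [[(-0.44+0j),(0.83+0j),(0.83-0j)], [-0.88+0.00j,-0.32-0.07j,-0.32+0.07j], [-0.16+0.00j,(0.33-0.3j),(0.33+0.3j)]]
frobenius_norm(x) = 2.03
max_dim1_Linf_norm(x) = 1.08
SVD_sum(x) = [[1.00, -0.24, -0.81], [-0.70, 0.17, 0.58], [-0.36, 0.09, 0.3]] + [[0.18, -0.4, 0.34], [0.12, -0.26, 0.22], [0.26, -0.59, 0.5]] + [[-0.09, -0.11, -0.08], [-0.21, -0.25, -0.18], [0.16, 0.18, 0.14]]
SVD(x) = [[-0.78, 0.52, 0.33],  [0.55, 0.34, 0.76],  [0.28, 0.78, -0.56]] @ diag([1.671293719201955, 1.049433210955046, 0.4965553744555364]) @ [[-0.76, 0.18, 0.62], [0.32, -0.72, 0.61], [-0.56, -0.67, -0.49]]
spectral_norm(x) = 1.67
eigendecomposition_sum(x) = [[-0.12+0.00j, -0.26+0.00j, (0.06-0j)], [-0.25+0.00j, -0.52+0.00j, (0.12-0j)], [-0.05+0.00j, (-0.1+0j), (0.02-0j)]] + [[(0.6-0.51j),-0.24-0.04j,(-0.31+1.58j)], [-0.28+0.15j,(0.09+0.03j),(0.25-0.59j)], [0.05-0.42j,-0.11+0.07j,(0.45+0.74j)]] + [[(0.6+0.51j),-0.24+0.04j,-0.31-1.58j], [(-0.28-0.15j),(0.09-0.03j),0.25+0.59j], [(0.05+0.42j),-0.11-0.07j,(0.45-0.74j)]]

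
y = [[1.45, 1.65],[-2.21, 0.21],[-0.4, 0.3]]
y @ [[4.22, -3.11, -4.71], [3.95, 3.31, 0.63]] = [[12.64, 0.95, -5.79],[-8.5, 7.57, 10.54],[-0.5, 2.24, 2.07]]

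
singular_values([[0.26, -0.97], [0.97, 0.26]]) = [1.0, 1.0]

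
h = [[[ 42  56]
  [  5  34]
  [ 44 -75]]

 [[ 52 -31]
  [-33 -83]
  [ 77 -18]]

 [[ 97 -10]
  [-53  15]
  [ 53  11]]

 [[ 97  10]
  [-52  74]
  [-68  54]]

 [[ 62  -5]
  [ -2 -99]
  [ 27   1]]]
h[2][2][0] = 53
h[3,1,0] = -52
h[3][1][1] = 74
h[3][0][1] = 10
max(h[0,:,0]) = 44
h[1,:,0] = [52, -33, 77]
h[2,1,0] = -53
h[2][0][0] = 97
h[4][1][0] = -2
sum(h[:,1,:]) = -194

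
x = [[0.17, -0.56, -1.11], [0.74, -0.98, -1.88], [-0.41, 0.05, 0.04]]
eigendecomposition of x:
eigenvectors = [[-0.23, 0.07, 0.61], [-0.87, 0.89, 0.76], [0.44, -0.44, 0.22]]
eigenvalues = [0.15, 0.01, -0.93]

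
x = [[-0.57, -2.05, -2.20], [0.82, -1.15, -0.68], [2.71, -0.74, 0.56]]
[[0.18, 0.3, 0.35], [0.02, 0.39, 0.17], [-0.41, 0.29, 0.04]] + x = [[-0.39, -1.75, -1.85], [0.84, -0.76, -0.51], [2.30, -0.45, 0.6]]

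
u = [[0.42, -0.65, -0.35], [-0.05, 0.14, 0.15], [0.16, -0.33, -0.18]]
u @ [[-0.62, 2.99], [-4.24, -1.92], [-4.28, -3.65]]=[[3.99,3.78], [-1.2,-0.97], [2.07,1.77]]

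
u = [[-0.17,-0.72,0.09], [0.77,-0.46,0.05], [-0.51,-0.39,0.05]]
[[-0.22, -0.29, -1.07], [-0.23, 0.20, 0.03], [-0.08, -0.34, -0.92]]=u@[[-0.1,  0.44,  0.82], [0.35,  0.34,  1.43], [0.15,  0.35,  1.07]]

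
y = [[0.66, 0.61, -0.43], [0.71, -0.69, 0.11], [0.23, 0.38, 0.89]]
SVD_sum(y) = [[0.83, 0.28, -0.22], [0.38, 0.13, -0.1], [0.10, 0.04, -0.03]] + [[-0.10, 0.33, 0.03], [0.26, -0.82, -0.07], [-0.11, 0.35, 0.03]] + [[-0.06, 0.0, -0.24],[0.08, -0.0, 0.28],[0.24, -0.01, 0.89]]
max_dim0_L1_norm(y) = 1.68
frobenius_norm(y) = 1.72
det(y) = -0.99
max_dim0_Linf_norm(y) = 0.89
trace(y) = 0.86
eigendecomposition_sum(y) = [[(-0.14-0j), (0.34-0j), (-0.05+0j)], [0.34+0.00j, (-0.84+0j), (0.13-0j)], [-0.05-0.00j, 0.13-0.00j, (-0.02+0j)]] + [[0.40+0.15j,  0.13+0.13j,  -0.19+0.42j], [0.18-0.00j,  (0.07+0.03j),  (-0.01+0.2j)], [(0.14-0.43j),  (0.13-0.15j),  (0.45+0.18j)]] + [[0.40-0.15j, (0.13-0.13j), -0.19-0.42j],[0.18+0.00j, 0.07-0.03j, -0.01-0.20j],[(0.14+0.43j), (0.13+0.15j), (0.45-0.18j)]]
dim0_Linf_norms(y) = [0.71, 0.69, 0.89]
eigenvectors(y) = [[0.37+0.00j, 0.04-0.65j, (0.04+0.65j)], [(-0.92+0j), (-0.09-0.27j), (-0.09+0.27j)], [0.14+0.00j, (-0.7+0j), (-0.7-0j)]]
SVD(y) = [[-0.90, -0.35, 0.25], [-0.41, 0.86, -0.3], [-0.11, -0.37, -0.92]] @ diag([0.9964421861355272, 0.9962774258085872, 0.9944014584229379]) @ [[-0.92,-0.31,0.24], [0.30,-0.95,-0.09], [-0.26,0.01,-0.97]]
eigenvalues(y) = [(-1+0j), (0.93+0.36j), (0.93-0.36j)]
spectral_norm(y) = 1.00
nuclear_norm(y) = 2.99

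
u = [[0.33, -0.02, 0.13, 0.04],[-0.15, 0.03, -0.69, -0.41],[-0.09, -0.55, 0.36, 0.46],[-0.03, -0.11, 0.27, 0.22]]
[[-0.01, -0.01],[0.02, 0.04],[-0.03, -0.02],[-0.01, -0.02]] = u@[[-0.03, 0.0], [0.03, 0.01], [0.00, -0.08], [-0.04, 0.03]]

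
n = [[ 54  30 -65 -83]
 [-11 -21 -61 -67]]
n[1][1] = -21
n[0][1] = 30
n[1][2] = -61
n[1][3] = -67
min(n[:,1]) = -21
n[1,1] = -21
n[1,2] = -61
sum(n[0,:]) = -64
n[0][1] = 30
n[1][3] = -67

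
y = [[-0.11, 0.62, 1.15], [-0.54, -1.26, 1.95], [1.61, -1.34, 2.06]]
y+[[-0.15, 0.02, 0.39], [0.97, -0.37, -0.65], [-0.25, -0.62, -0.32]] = [[-0.26, 0.64, 1.54], [0.43, -1.63, 1.3], [1.36, -1.96, 1.74]]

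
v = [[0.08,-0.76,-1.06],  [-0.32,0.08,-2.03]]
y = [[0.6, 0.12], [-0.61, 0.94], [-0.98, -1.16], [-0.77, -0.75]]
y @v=[[0.01, -0.45, -0.88], [-0.35, 0.54, -1.26], [0.29, 0.65, 3.39], [0.18, 0.53, 2.34]]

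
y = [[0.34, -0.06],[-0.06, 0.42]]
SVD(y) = [[-0.47, 0.88], [0.88, 0.47]] @ diag([0.4521110255092798, 0.30788897449072017]) @ [[-0.47, 0.88], [0.88, 0.47]]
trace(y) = 0.76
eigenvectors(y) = [[-0.88, 0.47], [-0.47, -0.88]]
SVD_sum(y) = [[0.10, -0.19],[-0.19, 0.35]] + [[0.24, 0.13], [0.13, 0.07]]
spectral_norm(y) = 0.45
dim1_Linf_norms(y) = [0.34, 0.42]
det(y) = 0.14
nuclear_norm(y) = 0.76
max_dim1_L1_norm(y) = 0.48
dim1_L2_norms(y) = [0.35, 0.42]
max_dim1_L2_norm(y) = 0.42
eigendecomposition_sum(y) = [[0.24, 0.13],[0.13, 0.07]] + [[0.1, -0.19],[-0.19, 0.35]]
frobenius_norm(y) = 0.55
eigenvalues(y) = [0.31, 0.45]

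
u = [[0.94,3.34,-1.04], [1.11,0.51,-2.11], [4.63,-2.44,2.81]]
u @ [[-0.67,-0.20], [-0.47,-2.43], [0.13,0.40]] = [[-2.33, -8.72], [-1.26, -2.31], [-1.59, 6.13]]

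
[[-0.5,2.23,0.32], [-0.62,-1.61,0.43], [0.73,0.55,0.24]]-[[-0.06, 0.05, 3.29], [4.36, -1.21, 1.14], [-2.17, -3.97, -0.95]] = [[-0.44,  2.18,  -2.97],[-4.98,  -0.40,  -0.71],[2.9,  4.52,  1.19]]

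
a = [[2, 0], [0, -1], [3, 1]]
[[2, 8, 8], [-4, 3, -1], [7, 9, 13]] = a @ [[1, 4, 4], [4, -3, 1]]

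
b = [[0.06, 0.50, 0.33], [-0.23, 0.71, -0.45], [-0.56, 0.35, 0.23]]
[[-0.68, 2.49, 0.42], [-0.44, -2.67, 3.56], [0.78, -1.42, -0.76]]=b@[[-2.09, 5.24, 1.76], [-1.2, 1.08, 3.16], [0.15, 4.95, -3.83]]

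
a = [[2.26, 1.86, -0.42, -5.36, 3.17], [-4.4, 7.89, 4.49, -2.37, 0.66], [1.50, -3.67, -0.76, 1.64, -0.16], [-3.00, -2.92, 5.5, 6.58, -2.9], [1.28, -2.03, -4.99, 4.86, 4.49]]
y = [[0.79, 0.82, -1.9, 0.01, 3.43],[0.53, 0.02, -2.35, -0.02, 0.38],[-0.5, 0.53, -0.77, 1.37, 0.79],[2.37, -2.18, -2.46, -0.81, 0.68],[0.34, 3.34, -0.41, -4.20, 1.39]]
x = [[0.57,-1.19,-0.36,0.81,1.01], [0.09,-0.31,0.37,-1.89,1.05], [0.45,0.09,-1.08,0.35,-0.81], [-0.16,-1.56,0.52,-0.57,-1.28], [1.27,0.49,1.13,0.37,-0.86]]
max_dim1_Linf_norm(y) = 4.2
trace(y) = 0.62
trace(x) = -2.25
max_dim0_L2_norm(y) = 4.49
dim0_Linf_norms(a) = [4.4, 7.89, 5.5, 6.58, 4.49]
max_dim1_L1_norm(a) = 20.9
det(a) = 180.52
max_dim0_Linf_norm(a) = 7.89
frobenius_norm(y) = 8.65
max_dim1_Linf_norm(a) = 7.89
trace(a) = 20.46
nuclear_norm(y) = 15.91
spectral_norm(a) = 13.07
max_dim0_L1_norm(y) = 7.89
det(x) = -19.57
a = x @ y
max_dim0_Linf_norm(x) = 1.89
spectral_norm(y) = 6.03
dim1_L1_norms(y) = [6.95, 3.3, 3.96, 8.5, 9.68]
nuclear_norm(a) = 33.46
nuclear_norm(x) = 9.48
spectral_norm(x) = 2.55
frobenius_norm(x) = 4.40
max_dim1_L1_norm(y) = 9.68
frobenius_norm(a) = 18.66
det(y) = -9.31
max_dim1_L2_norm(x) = 2.22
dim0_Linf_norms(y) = [2.37, 3.34, 2.46, 4.2, 3.43]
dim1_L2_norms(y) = [4.08, 2.44, 1.9, 4.19, 5.57]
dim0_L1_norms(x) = [2.54, 3.64, 3.46, 3.99, 5.01]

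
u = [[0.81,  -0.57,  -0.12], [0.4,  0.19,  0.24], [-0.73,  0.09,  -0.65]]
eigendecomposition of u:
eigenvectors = [[(0.02+0j), 0.73+0.00j, 0.73-0.00j],[(0.26+0j), 0.48-0.23j, 0.48+0.23j],[-0.96+0.00j, (-0.42+0.05j), -0.42-0.05j]]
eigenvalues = [(-0.66+0j), (0.5+0.18j), (0.5-0.18j)]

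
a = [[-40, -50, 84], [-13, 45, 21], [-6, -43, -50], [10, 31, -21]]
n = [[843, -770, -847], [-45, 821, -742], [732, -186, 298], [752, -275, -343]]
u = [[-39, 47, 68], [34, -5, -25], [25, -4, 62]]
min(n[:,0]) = -45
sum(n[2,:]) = 844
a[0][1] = -50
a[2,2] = -50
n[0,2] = -847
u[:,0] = [-39, 34, 25]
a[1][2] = 21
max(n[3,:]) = 752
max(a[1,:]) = 45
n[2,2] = 298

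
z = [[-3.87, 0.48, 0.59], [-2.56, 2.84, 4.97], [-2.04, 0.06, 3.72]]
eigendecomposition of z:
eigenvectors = [[(0.95+0j), -0.08-0.00j, -0.08+0.00j], [0.17+0.00j, -0.99+0.00j, (-0.99-0j)], [0.26+0.00j, (-0.1-0.09j), (-0.1+0.09j)]]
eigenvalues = [(-3.62+0j), (3.15+0.44j), (3.15-0.44j)]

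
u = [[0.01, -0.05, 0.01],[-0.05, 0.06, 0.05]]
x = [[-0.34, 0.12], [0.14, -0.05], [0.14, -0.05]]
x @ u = [[-0.01, 0.02, 0.00], [0.0, -0.01, -0.0], [0.00, -0.01, -0.00]]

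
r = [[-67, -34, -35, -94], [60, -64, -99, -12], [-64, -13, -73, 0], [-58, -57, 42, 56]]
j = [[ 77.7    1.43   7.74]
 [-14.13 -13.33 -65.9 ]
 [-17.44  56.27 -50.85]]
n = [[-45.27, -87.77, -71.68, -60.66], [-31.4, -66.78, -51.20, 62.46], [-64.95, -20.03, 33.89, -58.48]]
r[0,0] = -67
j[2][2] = -50.85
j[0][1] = 1.43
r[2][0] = -64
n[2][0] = -64.95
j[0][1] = 1.43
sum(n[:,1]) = -174.58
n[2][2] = 33.89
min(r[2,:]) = -73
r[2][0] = -64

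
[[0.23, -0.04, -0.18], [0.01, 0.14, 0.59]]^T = [[0.23, 0.01], [-0.04, 0.14], [-0.18, 0.59]]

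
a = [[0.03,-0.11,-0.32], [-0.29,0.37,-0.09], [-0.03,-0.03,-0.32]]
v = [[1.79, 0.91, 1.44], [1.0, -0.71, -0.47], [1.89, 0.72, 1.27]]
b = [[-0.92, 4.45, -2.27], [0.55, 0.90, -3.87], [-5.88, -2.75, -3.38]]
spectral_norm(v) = 3.44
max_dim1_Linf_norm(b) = 5.88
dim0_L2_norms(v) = [2.79, 1.36, 1.98]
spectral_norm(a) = 0.48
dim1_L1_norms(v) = [4.14, 2.18, 3.88]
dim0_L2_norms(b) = [5.98, 5.31, 5.62]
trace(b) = -3.40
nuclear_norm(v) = 4.74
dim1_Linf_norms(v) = [1.79, 1.0, 1.89]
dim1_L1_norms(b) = [7.64, 5.32, 12.01]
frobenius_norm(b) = 9.77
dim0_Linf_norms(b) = [5.88, 4.45, 3.87]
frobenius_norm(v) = 3.68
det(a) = -0.00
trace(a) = 0.08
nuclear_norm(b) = 15.84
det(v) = -0.00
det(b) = 113.55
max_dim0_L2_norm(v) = 2.79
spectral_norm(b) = 7.44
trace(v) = 2.35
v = a @ b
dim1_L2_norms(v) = [2.47, 1.31, 2.39]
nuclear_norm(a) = 0.95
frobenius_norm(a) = 0.67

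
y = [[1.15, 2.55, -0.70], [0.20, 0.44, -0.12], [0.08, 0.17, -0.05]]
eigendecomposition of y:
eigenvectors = [[(-0.98+0j), 0.26+0.60j, 0.26-0.60j], [(-0.17+0j), (0.07-0.27j), (0.07+0.27j)], [(-0.07+0j), (0.7+0j), (0.7-0j)]]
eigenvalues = [(1.54+0j), (-0+0j), (-0-0j)]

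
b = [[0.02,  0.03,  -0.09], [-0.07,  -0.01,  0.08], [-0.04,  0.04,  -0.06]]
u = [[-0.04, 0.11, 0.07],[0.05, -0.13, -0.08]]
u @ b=[[-0.01, 0.00, 0.01], [0.01, -0.0, -0.01]]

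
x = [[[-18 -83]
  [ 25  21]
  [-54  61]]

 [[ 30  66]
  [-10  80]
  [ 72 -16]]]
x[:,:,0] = [[-18, 25, -54], [30, -10, 72]]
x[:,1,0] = [25, -10]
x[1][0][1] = 66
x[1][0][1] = 66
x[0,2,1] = 61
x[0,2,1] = 61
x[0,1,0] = 25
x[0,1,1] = 21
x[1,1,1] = 80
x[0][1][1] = 21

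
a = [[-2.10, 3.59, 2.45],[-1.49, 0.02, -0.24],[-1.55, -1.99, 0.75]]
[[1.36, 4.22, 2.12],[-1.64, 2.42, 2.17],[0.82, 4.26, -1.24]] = a @ [[0.81, -1.77, -1.19], [-0.37, -0.44, 0.96], [1.79, 0.85, -1.56]]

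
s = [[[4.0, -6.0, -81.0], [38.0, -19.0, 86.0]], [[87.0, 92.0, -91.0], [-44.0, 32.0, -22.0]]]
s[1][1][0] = -44.0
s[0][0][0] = 4.0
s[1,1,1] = 32.0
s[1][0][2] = -91.0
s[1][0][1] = 92.0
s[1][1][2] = -22.0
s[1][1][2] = -22.0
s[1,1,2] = -22.0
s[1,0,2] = -91.0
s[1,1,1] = 32.0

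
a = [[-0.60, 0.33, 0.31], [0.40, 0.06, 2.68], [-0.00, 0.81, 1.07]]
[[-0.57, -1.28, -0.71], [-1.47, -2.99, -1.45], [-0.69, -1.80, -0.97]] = a @ [[0.62, 1.18, 0.66], [-0.01, -0.53, -0.37], [-0.64, -1.28, -0.63]]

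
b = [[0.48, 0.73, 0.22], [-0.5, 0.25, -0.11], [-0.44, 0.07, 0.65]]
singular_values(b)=[0.91, 0.82, 0.49]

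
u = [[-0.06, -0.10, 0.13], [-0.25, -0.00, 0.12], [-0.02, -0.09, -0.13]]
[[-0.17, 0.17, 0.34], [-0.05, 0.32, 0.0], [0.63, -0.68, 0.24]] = u @[[-1.41, 0.34, 0.13], [-1.79, 2.50, -3.06], [-3.37, 3.41, 0.29]]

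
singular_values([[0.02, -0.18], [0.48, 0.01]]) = [0.48, 0.18]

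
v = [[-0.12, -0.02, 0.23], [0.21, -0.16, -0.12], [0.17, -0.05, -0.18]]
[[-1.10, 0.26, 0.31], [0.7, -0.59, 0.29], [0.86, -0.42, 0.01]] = v @ [[-2.40, -2.5, 4.11], [-2.83, 0.52, 0.93], [-6.28, -0.15, 3.57]]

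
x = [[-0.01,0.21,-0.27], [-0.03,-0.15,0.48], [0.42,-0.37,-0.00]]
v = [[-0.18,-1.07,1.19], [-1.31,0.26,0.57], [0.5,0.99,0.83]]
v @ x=[[0.53, -0.32, -0.46], [0.24, -0.52, 0.48], [0.31, -0.35, 0.34]]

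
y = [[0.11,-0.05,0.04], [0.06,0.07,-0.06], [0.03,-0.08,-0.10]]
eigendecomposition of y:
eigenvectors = [[0.09+0.00j, 0.74+0.00j, 0.74-0.00j], [(-0.31+0j), (0.16-0.61j), (0.16+0.61j)], [-0.95+0.00j, (0.1+0.21j), (0.1-0.21j)]]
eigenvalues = [(-0.13+0j), (0.1+0.05j), (0.1-0.05j)]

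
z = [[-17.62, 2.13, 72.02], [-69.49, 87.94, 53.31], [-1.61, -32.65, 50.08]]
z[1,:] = [-69.49, 87.94, 53.31]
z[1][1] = 87.94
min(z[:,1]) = -32.65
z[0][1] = 2.13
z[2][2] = 50.08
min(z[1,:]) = -69.49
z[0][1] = 2.13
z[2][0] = -1.61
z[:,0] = [-17.62, -69.49, -1.61]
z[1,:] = [-69.49, 87.94, 53.31]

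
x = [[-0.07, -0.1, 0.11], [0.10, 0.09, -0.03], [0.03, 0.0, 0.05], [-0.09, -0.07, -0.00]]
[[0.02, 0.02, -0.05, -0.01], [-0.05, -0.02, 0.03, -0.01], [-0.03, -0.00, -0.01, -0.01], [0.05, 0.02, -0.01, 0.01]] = x @ [[-0.42, -0.10, 0.22, -0.11],[-0.23, -0.12, -0.08, -0.07],[-0.27, -0.02, -0.37, -0.22]]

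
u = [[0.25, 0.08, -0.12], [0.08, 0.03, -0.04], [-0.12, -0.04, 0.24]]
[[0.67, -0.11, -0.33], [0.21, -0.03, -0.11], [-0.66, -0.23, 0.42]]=u @ [[2.56,-1.71,-0.59], [-2.37,1.68,-0.19], [-1.87,-1.53,1.41]]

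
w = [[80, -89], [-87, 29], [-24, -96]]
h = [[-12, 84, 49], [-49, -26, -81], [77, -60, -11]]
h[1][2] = -81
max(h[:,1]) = 84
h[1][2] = -81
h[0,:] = [-12, 84, 49]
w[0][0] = 80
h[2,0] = 77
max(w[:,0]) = 80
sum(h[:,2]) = -43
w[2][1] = -96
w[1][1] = 29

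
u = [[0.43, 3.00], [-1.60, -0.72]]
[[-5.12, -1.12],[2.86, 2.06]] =u @ [[-1.09, -1.20], [-1.55, -0.2]]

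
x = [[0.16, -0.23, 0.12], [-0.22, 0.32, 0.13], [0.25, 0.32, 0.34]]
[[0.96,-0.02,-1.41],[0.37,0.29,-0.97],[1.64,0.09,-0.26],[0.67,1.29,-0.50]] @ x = [[-0.19,-0.68,-0.37], [-0.25,-0.3,-0.25], [0.18,-0.43,0.12], [-0.30,0.1,0.08]]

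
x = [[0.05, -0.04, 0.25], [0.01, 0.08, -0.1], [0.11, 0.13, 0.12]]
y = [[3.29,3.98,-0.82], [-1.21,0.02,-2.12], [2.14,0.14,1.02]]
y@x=[[0.11, 0.08, 0.33],  [-0.29, -0.23, -0.56],  [0.22, 0.06, 0.64]]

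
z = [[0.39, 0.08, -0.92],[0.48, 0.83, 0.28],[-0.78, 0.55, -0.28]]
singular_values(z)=[1.0, 1.0, 0.99]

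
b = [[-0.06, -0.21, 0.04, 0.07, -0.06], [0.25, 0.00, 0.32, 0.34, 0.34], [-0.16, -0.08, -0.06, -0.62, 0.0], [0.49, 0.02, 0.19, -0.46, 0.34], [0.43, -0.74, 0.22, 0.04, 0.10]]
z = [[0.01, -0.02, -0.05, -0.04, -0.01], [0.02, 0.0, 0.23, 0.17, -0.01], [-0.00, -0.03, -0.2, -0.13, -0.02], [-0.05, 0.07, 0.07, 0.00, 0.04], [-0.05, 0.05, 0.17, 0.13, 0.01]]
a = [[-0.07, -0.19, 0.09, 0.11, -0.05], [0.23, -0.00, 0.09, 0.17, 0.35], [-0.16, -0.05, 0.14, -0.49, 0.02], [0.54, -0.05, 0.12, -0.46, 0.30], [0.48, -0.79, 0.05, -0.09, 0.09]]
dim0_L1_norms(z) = [0.13, 0.17, 0.72, 0.47, 0.09]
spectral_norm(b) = 1.04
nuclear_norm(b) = 2.77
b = z + a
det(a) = -0.01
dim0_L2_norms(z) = [0.07, 0.09, 0.36, 0.25, 0.05]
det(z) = -0.00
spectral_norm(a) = 1.09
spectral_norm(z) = 0.44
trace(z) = -0.18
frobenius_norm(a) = 1.43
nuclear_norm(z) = 0.61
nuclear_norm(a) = 2.66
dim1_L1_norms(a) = [0.51, 0.84, 0.86, 1.47, 1.5]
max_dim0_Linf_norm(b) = 0.74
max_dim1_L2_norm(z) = 0.29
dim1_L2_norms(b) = [0.24, 0.63, 0.65, 0.78, 0.89]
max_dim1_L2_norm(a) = 0.93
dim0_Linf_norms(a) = [0.54, 0.79, 0.14, 0.49, 0.35]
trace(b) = -0.48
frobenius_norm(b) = 1.51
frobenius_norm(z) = 0.46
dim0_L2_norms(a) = [0.78, 0.82, 0.23, 0.71, 0.47]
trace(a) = -0.30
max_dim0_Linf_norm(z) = 0.23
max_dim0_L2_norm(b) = 0.85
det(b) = -0.00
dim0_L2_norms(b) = [0.72, 0.77, 0.44, 0.85, 0.49]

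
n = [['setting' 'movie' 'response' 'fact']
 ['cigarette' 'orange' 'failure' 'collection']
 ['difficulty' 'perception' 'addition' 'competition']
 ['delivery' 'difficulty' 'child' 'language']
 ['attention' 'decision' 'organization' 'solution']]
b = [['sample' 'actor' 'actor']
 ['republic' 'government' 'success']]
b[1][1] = 'government'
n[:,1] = ['movie', 'orange', 'perception', 'difficulty', 'decision']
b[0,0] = 'sample'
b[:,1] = ['actor', 'government']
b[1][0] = 'republic'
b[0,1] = 'actor'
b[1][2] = 'success'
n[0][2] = 'response'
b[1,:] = ['republic', 'government', 'success']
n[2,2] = 'addition'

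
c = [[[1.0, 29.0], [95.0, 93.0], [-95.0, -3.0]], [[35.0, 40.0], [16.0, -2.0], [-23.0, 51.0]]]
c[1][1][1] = -2.0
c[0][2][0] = -95.0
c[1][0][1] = 40.0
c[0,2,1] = -3.0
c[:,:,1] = [[29.0, 93.0, -3.0], [40.0, -2.0, 51.0]]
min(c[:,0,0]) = 1.0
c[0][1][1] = 93.0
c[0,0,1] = 29.0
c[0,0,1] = 29.0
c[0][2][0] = -95.0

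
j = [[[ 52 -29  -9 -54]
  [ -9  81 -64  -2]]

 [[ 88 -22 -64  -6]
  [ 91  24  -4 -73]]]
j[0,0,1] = -29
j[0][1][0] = -9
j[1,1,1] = 24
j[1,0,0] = 88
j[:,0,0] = [52, 88]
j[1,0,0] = 88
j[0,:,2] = [-9, -64]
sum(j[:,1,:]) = 44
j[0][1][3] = -2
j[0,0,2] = -9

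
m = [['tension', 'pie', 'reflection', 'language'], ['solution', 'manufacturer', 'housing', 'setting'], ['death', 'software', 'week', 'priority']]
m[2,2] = 'week'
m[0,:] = ['tension', 'pie', 'reflection', 'language']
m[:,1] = ['pie', 'manufacturer', 'software']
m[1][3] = 'setting'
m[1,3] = 'setting'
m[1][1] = 'manufacturer'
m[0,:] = ['tension', 'pie', 'reflection', 'language']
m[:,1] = ['pie', 'manufacturer', 'software']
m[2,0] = 'death'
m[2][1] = 'software'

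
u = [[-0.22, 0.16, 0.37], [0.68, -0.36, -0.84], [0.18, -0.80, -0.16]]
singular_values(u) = [1.35, 0.62, 0.06]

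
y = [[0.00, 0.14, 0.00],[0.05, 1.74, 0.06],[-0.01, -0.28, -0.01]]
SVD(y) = [[-0.08, 0.97, -0.24], [-0.98, -0.04, 0.17], [0.16, 0.25, 0.96]] @ diag([1.7697052759393592, 0.006460406629867238, 0.001224523815090319]) @ [[-0.03, -1.0, -0.03], [-0.68, 0.04, -0.73], [-0.74, -0.00, 0.68]]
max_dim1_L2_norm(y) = 1.74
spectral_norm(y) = 1.77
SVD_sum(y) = [[0.00, 0.14, 0.00], [0.05, 1.74, 0.06], [-0.01, -0.28, -0.01]] + [[-0.0,0.00,-0.0],[0.00,-0.00,0.0],[-0.0,0.0,-0.0]] + [[0.0, 0.0, -0.0], [-0.0, -0.00, 0.0], [-0.0, -0.0, 0.0]]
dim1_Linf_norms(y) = [0.14, 1.74, 0.28]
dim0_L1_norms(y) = [0.06, 2.16, 0.07]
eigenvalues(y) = [1.73, -0.01, 0.0]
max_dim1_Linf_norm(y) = 1.74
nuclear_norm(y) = 1.78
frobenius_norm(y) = 1.77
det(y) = -0.00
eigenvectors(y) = [[-0.08, -0.94, -0.67], [-0.98, 0.04, -0.01], [0.16, -0.34, 0.75]]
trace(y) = 1.73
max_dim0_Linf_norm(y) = 1.74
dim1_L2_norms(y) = [0.14, 1.74, 0.28]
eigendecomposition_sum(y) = [[0.00, 0.14, 0.0], [0.05, 1.74, 0.06], [-0.01, -0.28, -0.01]] + [[-0.00, -0.00, -0.0], [0.00, 0.00, 0.0], [-0.0, -0.00, -0.00]] + [[0.00, -0.0, -0.00],[0.00, -0.00, -0.00],[-0.00, 0.00, 0.0]]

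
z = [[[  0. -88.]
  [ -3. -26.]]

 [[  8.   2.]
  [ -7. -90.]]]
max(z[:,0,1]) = 2.0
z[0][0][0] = 0.0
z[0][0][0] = 0.0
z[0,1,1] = -26.0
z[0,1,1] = -26.0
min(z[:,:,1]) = -90.0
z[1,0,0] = 8.0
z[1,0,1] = 2.0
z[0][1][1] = -26.0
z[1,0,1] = 2.0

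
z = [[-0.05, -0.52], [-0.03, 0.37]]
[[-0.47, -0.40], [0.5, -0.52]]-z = [[-0.42, 0.12], [0.53, -0.89]]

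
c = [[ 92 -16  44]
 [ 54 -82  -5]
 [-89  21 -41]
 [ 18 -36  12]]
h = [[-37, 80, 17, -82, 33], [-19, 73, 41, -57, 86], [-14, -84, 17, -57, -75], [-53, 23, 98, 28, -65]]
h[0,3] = -82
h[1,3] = -57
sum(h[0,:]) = 11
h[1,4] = 86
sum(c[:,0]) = 75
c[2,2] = -41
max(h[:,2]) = 98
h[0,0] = -37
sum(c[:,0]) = 75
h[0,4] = 33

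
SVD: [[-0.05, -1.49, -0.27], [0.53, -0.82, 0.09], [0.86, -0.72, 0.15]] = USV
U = [[0.72, -0.67, 0.19], [0.49, 0.29, -0.82], [0.49, 0.68, 0.54]]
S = [1.94, 0.88, 0.05]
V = [[0.33, -0.94, -0.04], [0.89, 0.30, 0.35], [0.32, 0.15, -0.93]]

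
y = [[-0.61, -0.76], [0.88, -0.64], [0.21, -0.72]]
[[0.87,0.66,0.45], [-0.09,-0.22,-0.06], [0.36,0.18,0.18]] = y@[[-0.59, -0.56, -0.31],[-0.67, -0.42, -0.34]]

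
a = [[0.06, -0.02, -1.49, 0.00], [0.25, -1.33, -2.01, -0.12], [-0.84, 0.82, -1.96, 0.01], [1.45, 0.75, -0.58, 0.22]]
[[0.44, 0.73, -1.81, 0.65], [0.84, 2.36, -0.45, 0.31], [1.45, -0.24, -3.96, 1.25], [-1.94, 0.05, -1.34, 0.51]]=a@[[-1.30, 0.39, 0.34, 0.03], [-0.38, -0.99, -1.49, 0.51], [-0.34, -0.46, 1.25, -0.44], [0.16, -0.17, 0.05, -0.78]]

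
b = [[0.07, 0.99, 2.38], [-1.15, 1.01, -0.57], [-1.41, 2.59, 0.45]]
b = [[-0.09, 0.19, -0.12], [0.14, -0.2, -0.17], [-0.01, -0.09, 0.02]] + [[0.16, 0.8, 2.50], [-1.29, 1.21, -0.40], [-1.4, 2.68, 0.43]]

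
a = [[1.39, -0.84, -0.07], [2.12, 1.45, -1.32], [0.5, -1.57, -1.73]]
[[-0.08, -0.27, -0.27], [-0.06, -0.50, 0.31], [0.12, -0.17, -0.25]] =a @ [[-0.07, -0.20, -0.06], [-0.01, -0.01, 0.23], [-0.08, 0.05, -0.08]]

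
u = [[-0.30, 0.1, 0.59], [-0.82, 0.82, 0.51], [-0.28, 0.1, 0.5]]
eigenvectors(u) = [[-0.19, -0.75, 0.69], [-0.97, -0.57, 0.49], [-0.17, -0.33, 0.54]]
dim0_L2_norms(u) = [0.92, 0.83, 0.93]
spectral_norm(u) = 1.46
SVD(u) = [[-0.4, 0.66, -0.64], [-0.85, -0.53, -0.02], [-0.35, 0.53, 0.77]] @ diag([1.4614210536621735, 0.5055494499135259, 0.008261816088065482]) @ [[0.62,-0.53,-0.58], [0.17,-0.63,0.76], [-0.76,-0.58,-0.30]]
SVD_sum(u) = [[-0.36,0.31,0.33], [-0.77,0.65,0.71], [-0.32,0.27,0.30]] + [[0.06, -0.21, 0.25], [-0.05, 0.17, -0.20], [0.05, -0.17, 0.20]] + [[0.0, 0.0, 0.0], [0.00, 0.0, 0.0], [-0.0, -0.0, -0.00]]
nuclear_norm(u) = 1.98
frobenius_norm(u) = 1.55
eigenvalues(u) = [0.75, 0.03, 0.23]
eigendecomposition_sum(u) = [[-0.14,0.17,0.02], [-0.71,0.87,0.11], [-0.13,0.16,0.02]] + [[0.08, 0.00, -0.10], [0.06, 0.00, -0.08], [0.03, 0.0, -0.04]] + [[-0.24, -0.07, 0.67], [-0.17, -0.05, 0.48], [-0.19, -0.06, 0.52]]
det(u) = 0.01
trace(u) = 1.02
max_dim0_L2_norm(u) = 0.93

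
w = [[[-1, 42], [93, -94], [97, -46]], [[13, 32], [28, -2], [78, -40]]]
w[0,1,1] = -94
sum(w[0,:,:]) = 91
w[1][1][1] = -2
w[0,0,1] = 42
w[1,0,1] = 32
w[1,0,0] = 13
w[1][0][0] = 13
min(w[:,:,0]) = -1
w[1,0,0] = 13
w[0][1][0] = 93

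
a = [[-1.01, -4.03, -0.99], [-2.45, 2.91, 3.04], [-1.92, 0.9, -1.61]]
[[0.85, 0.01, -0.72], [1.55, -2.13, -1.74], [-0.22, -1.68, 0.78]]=a @ [[-0.36, 0.72, 0.25], [-0.23, -0.20, 0.27], [0.44, 0.07, -0.63]]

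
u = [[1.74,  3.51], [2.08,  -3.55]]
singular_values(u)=[5.0, 2.69]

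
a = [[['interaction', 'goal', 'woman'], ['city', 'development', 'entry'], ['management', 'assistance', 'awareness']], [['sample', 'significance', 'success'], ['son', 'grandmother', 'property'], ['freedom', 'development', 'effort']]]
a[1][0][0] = 'sample'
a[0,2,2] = 'awareness'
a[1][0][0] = 'sample'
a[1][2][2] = 'effort'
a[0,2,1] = 'assistance'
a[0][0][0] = 'interaction'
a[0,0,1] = 'goal'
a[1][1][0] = 'son'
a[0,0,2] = 'woman'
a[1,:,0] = ['sample', 'son', 'freedom']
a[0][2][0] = 'management'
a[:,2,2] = ['awareness', 'effort']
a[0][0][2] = 'woman'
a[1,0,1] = 'significance'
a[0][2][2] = 'awareness'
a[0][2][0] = 'management'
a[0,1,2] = 'entry'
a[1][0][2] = 'success'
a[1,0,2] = 'success'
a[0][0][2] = 'woman'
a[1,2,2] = 'effort'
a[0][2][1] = 'assistance'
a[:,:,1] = [['goal', 'development', 'assistance'], ['significance', 'grandmother', 'development']]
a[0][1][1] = 'development'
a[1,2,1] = 'development'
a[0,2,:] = ['management', 'assistance', 'awareness']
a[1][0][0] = 'sample'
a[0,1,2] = 'entry'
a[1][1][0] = 'son'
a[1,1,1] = 'grandmother'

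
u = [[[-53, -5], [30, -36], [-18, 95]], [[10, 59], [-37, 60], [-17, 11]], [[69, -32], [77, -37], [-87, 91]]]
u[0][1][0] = 30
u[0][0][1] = -5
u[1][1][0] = -37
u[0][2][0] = -18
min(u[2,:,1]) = -37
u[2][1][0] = 77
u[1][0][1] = 59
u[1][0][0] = 10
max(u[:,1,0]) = 77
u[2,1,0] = 77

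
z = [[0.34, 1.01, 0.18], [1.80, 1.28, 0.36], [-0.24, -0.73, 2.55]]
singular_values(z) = [2.7, 2.37, 0.58]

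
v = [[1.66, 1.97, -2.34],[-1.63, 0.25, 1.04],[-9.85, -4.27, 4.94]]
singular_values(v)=[12.33, 1.65, 0.83]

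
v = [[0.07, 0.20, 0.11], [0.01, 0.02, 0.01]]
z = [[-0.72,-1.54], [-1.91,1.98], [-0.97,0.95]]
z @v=[[-0.07, -0.17, -0.09], [-0.11, -0.34, -0.19], [-0.06, -0.18, -0.1]]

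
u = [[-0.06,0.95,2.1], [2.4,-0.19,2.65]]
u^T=[[-0.06, 2.40], [0.95, -0.19], [2.10, 2.65]]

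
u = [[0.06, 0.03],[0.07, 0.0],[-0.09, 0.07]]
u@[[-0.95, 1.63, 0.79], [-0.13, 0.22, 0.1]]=[[-0.06, 0.10, 0.05], [-0.07, 0.11, 0.06], [0.08, -0.13, -0.06]]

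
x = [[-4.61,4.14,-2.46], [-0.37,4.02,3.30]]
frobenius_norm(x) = 8.46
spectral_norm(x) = 7.01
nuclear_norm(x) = 11.75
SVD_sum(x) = [[-3.93, 4.94, -0.76], [-1.83, 2.3, -0.35]] + [[-0.68, -0.8, -1.7], [1.46, 1.72, 3.65]]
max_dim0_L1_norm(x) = 8.16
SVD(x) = [[-0.91, -0.42], [-0.42, 0.91]] @ diag([7.014152181981098, 4.736271652683131]) @ [[0.62, -0.78, 0.12],[0.34, 0.40, 0.85]]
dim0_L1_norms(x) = [4.98, 8.16, 5.76]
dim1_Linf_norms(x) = [4.61, 4.02]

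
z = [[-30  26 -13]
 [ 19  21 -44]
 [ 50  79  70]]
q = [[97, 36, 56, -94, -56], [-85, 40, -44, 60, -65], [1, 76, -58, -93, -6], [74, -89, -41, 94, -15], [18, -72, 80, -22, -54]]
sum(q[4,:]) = -50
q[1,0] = -85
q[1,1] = 40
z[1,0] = 19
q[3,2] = -41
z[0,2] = -13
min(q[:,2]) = -58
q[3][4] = -15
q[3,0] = 74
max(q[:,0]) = 97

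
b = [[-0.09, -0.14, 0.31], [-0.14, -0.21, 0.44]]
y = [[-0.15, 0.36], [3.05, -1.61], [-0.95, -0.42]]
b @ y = [[-0.71, 0.06],[-1.04, 0.1]]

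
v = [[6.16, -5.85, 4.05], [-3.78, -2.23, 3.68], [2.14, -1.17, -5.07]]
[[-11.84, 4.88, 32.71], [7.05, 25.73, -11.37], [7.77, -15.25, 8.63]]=v @ [[-2.63, -3.10, 3.98], [-2.22, -2.52, -1.22], [-2.13, 2.28, 0.26]]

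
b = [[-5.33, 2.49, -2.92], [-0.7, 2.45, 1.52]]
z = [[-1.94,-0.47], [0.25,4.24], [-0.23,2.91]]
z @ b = [[10.67, -5.98, 4.95], [-4.30, 11.01, 5.71], [-0.81, 6.56, 5.09]]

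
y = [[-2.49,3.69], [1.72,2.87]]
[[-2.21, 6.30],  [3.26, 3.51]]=y@[[1.36, -0.38], [0.32, 1.45]]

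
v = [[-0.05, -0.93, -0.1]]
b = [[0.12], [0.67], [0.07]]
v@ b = [[-0.64]]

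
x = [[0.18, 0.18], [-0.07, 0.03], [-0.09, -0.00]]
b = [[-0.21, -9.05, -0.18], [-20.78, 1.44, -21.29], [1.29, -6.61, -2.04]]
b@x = [[0.61, -0.31], [-1.93, -3.7], [0.88, 0.03]]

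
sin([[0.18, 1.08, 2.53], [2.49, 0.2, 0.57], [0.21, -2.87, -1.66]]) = [[2.27, 0.39, 1.76], [2.01, 2.15, 0.8], [-0.33, -1.94, 0.74]]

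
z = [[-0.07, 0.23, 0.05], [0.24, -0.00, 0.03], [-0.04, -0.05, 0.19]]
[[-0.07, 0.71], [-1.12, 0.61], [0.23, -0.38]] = z @[[-4.66, 2.59], [-1.7, 3.96], [-0.2, -0.4]]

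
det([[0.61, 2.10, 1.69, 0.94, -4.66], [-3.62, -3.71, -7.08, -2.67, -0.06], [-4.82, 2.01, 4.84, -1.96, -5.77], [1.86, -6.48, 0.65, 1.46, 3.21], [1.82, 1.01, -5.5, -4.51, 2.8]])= -6782.550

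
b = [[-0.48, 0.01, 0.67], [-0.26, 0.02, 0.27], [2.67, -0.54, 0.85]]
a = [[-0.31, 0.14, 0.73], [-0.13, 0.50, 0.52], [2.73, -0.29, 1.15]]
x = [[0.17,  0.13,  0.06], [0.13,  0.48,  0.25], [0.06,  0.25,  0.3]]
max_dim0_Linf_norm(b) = 2.67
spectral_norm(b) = 2.87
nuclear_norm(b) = 3.72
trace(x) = 0.95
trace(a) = 1.34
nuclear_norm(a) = 4.33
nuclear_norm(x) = 0.95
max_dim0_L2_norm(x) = 0.56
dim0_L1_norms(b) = [3.41, 0.57, 1.79]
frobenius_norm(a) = 3.17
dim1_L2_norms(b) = [0.82, 0.38, 2.85]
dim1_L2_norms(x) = [0.22, 0.56, 0.4]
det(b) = -0.01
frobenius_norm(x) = 0.72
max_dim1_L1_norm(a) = 4.17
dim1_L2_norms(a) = [0.81, 0.73, 2.98]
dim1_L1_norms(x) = [0.36, 0.86, 0.61]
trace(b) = 0.39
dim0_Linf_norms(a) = [2.73, 0.5, 1.15]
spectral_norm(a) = 2.98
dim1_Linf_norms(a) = [0.73, 0.52, 2.73]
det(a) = -0.97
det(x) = 0.01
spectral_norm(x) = 0.69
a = x + b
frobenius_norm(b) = 2.99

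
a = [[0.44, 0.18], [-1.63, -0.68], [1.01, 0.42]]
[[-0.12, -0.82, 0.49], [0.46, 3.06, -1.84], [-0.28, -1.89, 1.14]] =a @ [[-0.21, -1.70, 0.5], [-0.17, -0.42, 1.5]]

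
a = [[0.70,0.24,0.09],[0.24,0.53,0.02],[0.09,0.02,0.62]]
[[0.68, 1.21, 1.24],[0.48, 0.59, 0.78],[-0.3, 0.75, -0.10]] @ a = [[0.88, 0.83, 0.85],[0.55, 0.44, 0.54],[-0.04, 0.32, -0.07]]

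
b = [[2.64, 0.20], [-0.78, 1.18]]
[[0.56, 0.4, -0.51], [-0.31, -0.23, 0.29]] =b@[[0.22,0.16,-0.20],  [-0.12,-0.09,0.11]]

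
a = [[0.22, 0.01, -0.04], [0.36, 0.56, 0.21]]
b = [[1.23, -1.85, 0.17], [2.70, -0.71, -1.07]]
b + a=[[1.45, -1.84, 0.13], [3.06, -0.15, -0.86]]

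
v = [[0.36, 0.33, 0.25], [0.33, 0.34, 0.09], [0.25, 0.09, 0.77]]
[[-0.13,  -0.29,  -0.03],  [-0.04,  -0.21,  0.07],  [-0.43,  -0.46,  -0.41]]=v@ [[-0.40, -0.22, 0.17], [0.41, -0.26, 0.20], [-0.48, -0.50, -0.61]]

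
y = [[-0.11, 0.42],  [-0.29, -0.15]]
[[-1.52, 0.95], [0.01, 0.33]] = y @ [[1.62,-2.04], [-3.2,1.73]]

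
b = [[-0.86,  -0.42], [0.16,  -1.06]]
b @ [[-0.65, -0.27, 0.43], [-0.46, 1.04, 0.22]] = [[0.75,-0.20,-0.46], [0.38,-1.15,-0.16]]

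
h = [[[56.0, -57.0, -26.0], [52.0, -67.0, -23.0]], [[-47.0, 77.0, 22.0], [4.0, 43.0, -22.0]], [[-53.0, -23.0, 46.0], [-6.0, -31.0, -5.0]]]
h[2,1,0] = -6.0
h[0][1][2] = -23.0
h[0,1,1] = -67.0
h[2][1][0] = -6.0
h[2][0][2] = 46.0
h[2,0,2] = 46.0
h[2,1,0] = -6.0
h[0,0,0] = 56.0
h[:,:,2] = [[-26.0, -23.0], [22.0, -22.0], [46.0, -5.0]]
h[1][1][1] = 43.0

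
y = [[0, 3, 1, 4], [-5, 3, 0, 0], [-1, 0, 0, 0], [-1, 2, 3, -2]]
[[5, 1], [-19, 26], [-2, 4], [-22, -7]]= y @[[2, -4], [-3, 2], [-2, -5], [4, 0]]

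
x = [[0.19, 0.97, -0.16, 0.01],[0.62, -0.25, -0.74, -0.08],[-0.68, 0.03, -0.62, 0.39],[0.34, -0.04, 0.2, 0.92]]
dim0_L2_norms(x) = [1.0, 1.0, 1.0, 1.0]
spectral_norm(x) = 1.01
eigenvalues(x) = [(-0.87+0.5j), (-0.87-0.5j), (0.99+0.17j), (0.99-0.17j)]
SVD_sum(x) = [[-0.19,0.52,0.11,0.37],  [0.15,-0.41,-0.09,-0.29],  [-0.09,0.25,0.05,0.18],  [-0.11,0.32,0.07,0.22]] + [[-0.10, 0.10, 0.06, -0.21], [0.17, -0.17, -0.10, 0.36], [0.07, -0.07, -0.05, 0.16], [0.32, -0.32, -0.20, 0.68]] + [[0.05, 0.01, 0.07, -0.0], [-0.12, -0.02, -0.15, 0.01], [-0.58, -0.08, -0.70, 0.03], [0.22, 0.03, 0.26, -0.01]] + [[0.42, 0.34, -0.40, -0.15],[0.43, 0.35, -0.40, -0.15],[-0.08, -0.06, 0.07, 0.03],[-0.08, -0.06, 0.07, 0.03]]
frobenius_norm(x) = 2.00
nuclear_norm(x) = 4.00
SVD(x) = [[0.67,-0.25,0.09,0.69], [-0.53,0.44,-0.19,0.70], [0.32,0.19,-0.92,-0.13], [0.41,0.84,0.34,-0.13]] @ diag([1.0057385069091433, 1.0014105927581227, 0.9991590612522994, 0.9971700209840925]) @ [[-0.28, 0.77, 0.16, 0.55], [0.38, -0.38, -0.24, 0.81], [0.64, 0.09, 0.76, -0.03], [0.61, 0.5, -0.58, -0.22]]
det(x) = 1.00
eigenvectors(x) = [[(0.17-0.43j), 0.17+0.43j, (0.06+0.53j), 0.06-0.53j], [0.14+0.56j, 0.14-0.56j, -0.03+0.41j, -0.03-0.41j], [(0.66+0j), (0.66-0j), 0.12-0.23j, (0.12+0.23j)], [-0.12+0.06j, (-0.12-0.06j), (0.7+0j), 0.70-0.00j]]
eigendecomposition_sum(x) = [[-0.19+0.11j,(0.27+0.03j),0.04+0.30j,(0.02-0.06j)], [(0.11-0.24j),(-0.29+0.17j),-0.27-0.27j,(0.02+0.07j)], [(-0.24-0.19j),0.10+0.37j,-0.37+0.22j,0.09-0.01j], [(0.06+0.01j),-0.05-0.06j,(0.05-0.07j),-0.02+0.01j]] + [[-0.19-0.11j, 0.27-0.03j, 0.04-0.30j, (0.02+0.06j)],[0.11+0.24j, (-0.29-0.17j), (-0.27+0.27j), 0.02-0.07j],[-0.24+0.19j, 0.10-0.37j, (-0.37-0.22j), 0.09+0.01j],[(0.06-0.01j), -0.05+0.06j, 0.05+0.07j, -0.02-0.01j]] + [[(0.28+0.05j),(0.22-0j),-0.12+0.05j,-0.02+0.37j], [(0.2+0.08j),(0.16+0.03j),-0.10+0.02j,(-0.06+0.27j)], [(-0.1-0.1j),-0.09-0.06j,(0.06+0.01j),(0.11-0.14j)], [(0.11-0.36j),0.03-0.28j,(0.05+0.17j),0.48+0.07j]] + [[0.28-0.05j, (0.22+0j), -0.12-0.05j, (-0.02-0.37j)],[(0.2-0.08j), (0.16-0.03j), (-0.1-0.02j), -0.06-0.27j],[-0.10+0.10j, -0.09+0.06j, 0.06-0.01j, 0.11+0.14j],[0.11+0.36j, 0.03+0.28j, 0.05-0.17j, 0.48-0.07j]]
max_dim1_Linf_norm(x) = 0.97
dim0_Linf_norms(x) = [0.68, 0.97, 0.74, 0.92]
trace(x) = 0.24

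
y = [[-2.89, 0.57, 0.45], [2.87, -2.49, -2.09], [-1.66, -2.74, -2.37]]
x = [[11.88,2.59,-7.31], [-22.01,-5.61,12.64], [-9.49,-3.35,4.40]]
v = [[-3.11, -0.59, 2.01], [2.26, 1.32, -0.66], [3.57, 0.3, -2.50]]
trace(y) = -7.75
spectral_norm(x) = 31.55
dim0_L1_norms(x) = [43.38, 11.55, 24.35]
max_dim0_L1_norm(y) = 7.42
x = y @ v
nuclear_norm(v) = 7.51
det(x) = 0.13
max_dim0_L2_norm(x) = 26.75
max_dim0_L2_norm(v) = 5.25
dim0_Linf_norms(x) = [22.01, 5.61, 12.64]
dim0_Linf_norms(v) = [3.57, 1.32, 2.5]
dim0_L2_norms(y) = [4.4, 3.75, 3.19]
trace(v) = -4.29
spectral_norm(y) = 5.26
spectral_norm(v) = 6.24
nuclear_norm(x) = 33.05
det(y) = -0.05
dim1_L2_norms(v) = [3.75, 2.7, 4.37]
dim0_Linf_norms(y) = [2.89, 2.74, 2.37]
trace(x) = 10.67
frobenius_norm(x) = 31.58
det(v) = -0.41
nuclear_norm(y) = 9.25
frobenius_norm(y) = 6.60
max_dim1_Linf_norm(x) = 22.01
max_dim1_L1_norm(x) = 40.26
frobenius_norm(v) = 6.36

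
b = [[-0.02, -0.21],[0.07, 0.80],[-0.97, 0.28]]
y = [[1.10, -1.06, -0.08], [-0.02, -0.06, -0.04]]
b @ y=[[-0.02, 0.03, 0.01], [0.06, -0.12, -0.04], [-1.07, 1.01, 0.07]]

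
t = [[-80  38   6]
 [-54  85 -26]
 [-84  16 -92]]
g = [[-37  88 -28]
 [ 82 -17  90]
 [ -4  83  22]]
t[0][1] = 38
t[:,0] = [-80, -54, -84]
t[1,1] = 85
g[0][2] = -28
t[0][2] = 6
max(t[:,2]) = 6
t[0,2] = 6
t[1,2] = -26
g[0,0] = -37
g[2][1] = 83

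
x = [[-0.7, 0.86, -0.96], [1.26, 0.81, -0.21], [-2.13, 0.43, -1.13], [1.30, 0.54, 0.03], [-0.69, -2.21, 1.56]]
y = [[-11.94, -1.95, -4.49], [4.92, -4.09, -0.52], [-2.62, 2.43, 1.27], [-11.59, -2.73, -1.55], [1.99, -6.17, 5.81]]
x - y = [[11.24,  2.81,  3.53], [-3.66,  4.90,  0.31], [0.49,  -2.00,  -2.4], [12.89,  3.27,  1.58], [-2.68,  3.96,  -4.25]]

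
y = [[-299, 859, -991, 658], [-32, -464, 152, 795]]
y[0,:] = [-299, 859, -991, 658]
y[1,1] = -464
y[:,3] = [658, 795]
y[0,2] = -991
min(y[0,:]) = -991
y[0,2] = -991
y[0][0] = -299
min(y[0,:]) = -991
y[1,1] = -464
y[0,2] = -991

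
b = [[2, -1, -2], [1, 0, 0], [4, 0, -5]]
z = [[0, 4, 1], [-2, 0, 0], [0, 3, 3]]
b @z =[[2, 2, -4], [0, 4, 1], [0, 1, -11]]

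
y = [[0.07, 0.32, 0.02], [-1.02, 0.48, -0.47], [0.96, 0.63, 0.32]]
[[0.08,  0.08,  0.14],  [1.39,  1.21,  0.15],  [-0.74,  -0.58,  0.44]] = y @ [[-0.91, -0.70, 0.68], [0.47, 0.45, 0.38], [-0.5, -0.59, -1.40]]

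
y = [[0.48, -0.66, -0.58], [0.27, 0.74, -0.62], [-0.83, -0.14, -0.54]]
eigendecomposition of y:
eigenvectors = [[(0.44+0j), (-0.08+0.63j), (-0.08-0.63j)], [0.24+0.00j, (0.69+0j), 0.69-0.00j], [(0.86+0j), -0.15-0.32j, -0.15+0.32j]]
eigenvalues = [(-1+0j), (0.84+0.54j), (0.84-0.54j)]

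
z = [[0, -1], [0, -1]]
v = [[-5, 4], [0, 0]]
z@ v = [[0, 0], [0, 0]]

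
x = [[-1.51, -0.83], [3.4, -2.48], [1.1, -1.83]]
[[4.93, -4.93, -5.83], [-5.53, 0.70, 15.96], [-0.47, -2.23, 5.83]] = x@[[-2.56,1.95,4.22], [-1.28,2.39,-0.65]]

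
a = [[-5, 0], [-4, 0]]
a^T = [[-5, -4], [0, 0]]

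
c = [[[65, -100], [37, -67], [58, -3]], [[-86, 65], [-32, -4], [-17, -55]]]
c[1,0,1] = 65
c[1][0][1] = 65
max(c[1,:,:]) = 65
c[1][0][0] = -86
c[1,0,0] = -86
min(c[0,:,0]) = 37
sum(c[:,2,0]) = 41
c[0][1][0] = 37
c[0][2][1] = -3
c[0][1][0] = 37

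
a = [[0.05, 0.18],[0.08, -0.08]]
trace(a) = -0.03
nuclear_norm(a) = 0.29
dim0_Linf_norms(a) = [0.08, 0.18]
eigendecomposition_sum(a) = [[0.09, 0.08], [0.04, 0.03]] + [[-0.04, 0.1], [0.04, -0.11]]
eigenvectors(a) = [[0.93, -0.67], [0.37, 0.75]]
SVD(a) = [[-0.93,0.37],[0.37,0.93]] @ diag([0.19754595108203915, 0.09314288599293355]) @ [[-0.09, -1.00], [1.0, -0.09]]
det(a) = -0.02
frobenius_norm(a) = 0.22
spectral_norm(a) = 0.20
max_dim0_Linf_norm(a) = 0.18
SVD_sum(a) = [[0.02, 0.18],[-0.01, -0.07]] + [[0.03,  -0.00], [0.09,  -0.01]]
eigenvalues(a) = [0.12, -0.15]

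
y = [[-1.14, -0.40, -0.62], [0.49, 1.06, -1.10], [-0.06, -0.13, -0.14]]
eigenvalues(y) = [1.09, -1.08, -0.24]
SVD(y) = [[-0.34, -0.93, -0.11], [0.94, -0.34, -0.01], [-0.03, -0.11, 0.99]] @ diag([1.6383494627165507, 1.3255852178305219, 0.12819855024763718]) @ [[0.52, 0.69, -0.5], [0.68, 0.02, 0.73], [0.52, -0.72, -0.46]]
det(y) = 0.28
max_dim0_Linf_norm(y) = 1.14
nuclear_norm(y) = 3.09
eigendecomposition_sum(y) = [[-0.04, -0.16, 0.16], [0.25, 1.03, -1.05], [-0.02, -0.10, 0.1]] + [[-1.1,-0.27,-1.04],  [0.23,0.06,0.22],  [-0.04,-0.01,-0.04]] + [[-0.00, 0.03, 0.26],  [0.00, -0.03, -0.27],  [0.0, -0.02, -0.21]]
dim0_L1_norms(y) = [1.69, 1.59, 1.86]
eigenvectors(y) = [[-0.15, 0.98, -0.61], [0.98, -0.21, 0.63], [-0.10, 0.03, 0.48]]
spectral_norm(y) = 1.64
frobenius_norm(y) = 2.11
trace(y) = -0.22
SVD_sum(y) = [[-0.29, -0.39, 0.28], [0.80, 1.07, -0.76], [-0.03, -0.04, 0.03]] + [[-0.84, -0.02, -0.91],[-0.31, -0.01, -0.34],[-0.1, -0.00, -0.11]] + [[-0.01, 0.01, 0.01], [-0.00, 0.00, 0.0], [0.07, -0.09, -0.06]]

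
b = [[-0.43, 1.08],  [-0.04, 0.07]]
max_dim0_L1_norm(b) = 1.15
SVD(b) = [[-1.0, -0.07],  [-0.07, 1.0]] @ diag([1.165192516264176, 0.01124277732404344]) @ [[0.37, -0.93], [-0.93, -0.37]]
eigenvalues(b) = [-0.32, -0.04]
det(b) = 0.01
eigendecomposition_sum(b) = [[-0.45, 1.24], [-0.05, 0.13]] + [[0.02, -0.16],[0.01, -0.06]]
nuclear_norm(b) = 1.18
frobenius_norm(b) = 1.17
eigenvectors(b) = [[-0.99, -0.94], [-0.10, -0.34]]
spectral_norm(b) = 1.17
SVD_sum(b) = [[-0.43, 1.08], [-0.03, 0.07]] + [[0.0, 0.0], [-0.01, -0.00]]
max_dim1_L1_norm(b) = 1.51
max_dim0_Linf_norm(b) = 1.08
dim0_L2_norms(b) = [0.43, 1.08]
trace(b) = -0.36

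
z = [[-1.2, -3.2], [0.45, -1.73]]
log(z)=[[1.19, -6.75], [0.95, 0.07]]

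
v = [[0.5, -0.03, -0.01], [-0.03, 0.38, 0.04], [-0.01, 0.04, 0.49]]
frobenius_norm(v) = 0.80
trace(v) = 1.37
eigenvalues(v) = [0.36, 0.52, 0.49]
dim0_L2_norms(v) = [0.5, 0.38, 0.49]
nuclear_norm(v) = 1.37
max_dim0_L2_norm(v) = 0.5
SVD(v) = [[-0.71, -0.68, -0.18],[0.32, -0.09, -0.94],[0.62, -0.73, 0.28]] @ diag([0.522381736438238, 0.48540848678579523, 0.36220977677596655]) @ [[-0.71, 0.32, 0.62], [-0.68, -0.09, -0.73], [-0.18, -0.94, 0.28]]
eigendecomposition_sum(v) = [[0.01,0.06,-0.02],[0.06,0.32,-0.10],[-0.02,-0.1,0.03]] + [[0.27, -0.12, -0.23],  [-0.12, 0.06, 0.11],  [-0.23, 0.11, 0.20]] + [[0.22, 0.03, 0.24], [0.03, 0.0, 0.03], [0.24, 0.03, 0.26]]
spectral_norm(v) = 0.52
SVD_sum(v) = [[0.27, -0.12, -0.23], [-0.12, 0.06, 0.11], [-0.23, 0.11, 0.20]] + [[0.22, 0.03, 0.24], [0.03, 0.0, 0.03], [0.24, 0.03, 0.26]] + [[0.01, 0.06, -0.02], [0.06, 0.32, -0.1], [-0.02, -0.1, 0.03]]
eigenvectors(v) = [[0.18, 0.71, 0.68],[0.94, -0.32, 0.09],[-0.28, -0.62, 0.73]]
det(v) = 0.09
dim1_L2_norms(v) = [0.5, 0.38, 0.49]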